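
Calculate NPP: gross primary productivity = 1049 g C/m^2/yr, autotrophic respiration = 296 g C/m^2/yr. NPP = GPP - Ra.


NPP = GPP - Ra = 1049 - 296 = 753 g C/m^2/yr

753 g C/m^2/yr


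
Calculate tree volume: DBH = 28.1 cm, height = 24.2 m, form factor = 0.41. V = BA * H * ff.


(D/200)^2 = (28.1/200)^2 = 0.1405^2 = 0.01974025
BA = 3.141593 * 0.01974025 = 0.0620158 m^2
V = 0.0620158 * 24.2 * 0.41 = 0.615321 ≈ 0.615 m^3

0.615 m^3


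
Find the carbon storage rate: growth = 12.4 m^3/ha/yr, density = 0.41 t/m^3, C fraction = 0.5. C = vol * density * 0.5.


C = 12.4 * 0.41 * 0.5 = 2.542 ≈ 2.54 t C/ha/yr

2.54 t C/ha/yr


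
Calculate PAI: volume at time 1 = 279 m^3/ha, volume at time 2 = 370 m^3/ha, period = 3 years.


PAI = (V2 - V1) / period = (370 - 279) / 3 = 91 / 3 = 30.3333 ≈ 30.33 m^3/ha/yr

30.33 m^3/ha/yr


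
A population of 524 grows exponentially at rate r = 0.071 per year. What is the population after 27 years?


r*t = 0.071 * 27 = 1.917
exp(1.917) = 6.80053
N = 524 * 6.80053 = 3563.48 ≈ 3563

3563


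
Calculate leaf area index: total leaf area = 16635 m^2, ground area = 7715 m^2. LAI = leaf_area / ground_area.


LAI = 16635 / 7715 = 2.1562 ≈ 2.16

2.16


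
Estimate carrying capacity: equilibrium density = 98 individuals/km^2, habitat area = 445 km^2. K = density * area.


K = 98 * 445 = 43610 individuals

43610 individuals


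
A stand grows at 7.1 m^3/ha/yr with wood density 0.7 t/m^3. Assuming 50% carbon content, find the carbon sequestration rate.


C = 7.1 * 0.7 * 0.5 = 2.485 ≈ 2.49 t C/ha/yr

2.49 t C/ha/yr


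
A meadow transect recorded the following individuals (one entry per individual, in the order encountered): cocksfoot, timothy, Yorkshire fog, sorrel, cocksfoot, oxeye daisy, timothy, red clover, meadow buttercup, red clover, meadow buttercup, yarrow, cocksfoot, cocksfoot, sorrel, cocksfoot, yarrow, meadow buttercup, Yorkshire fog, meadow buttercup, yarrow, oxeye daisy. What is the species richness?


Total individuals logged = 22
Distinct species (count of individuals): cocksfoot (5), timothy (2), Yorkshire fog (2), sorrel (2), oxeye daisy (2), red clover (2), meadow buttercup (4), yarrow (3)
Species richness = number of distinct species = 8

8


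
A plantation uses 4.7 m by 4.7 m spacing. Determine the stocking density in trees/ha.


N = 10000 / 4.7^2 = 10000 / 22.09 = 452.694 ≈ 453 trees/ha

453 trees/ha


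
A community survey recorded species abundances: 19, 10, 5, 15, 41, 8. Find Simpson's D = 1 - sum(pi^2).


Total N = 19 + 10 + 5 + 15 + 41 + 8 = 98
Per-species terms:
  p = 19/98 = 0.193878; p^2 = 0.193878^2 = 0.037589
  p = 10/98 = 0.102041; p^2 = 0.102041^2 = 0.010412
  p = 5/98 = 0.051020; p^2 = 0.051020^2 = 0.002603
  p = 15/98 = 0.153061; p^2 = 0.153061^2 = 0.023428
  p = 41/98 = 0.418367; p^2 = 0.418367^2 = 0.175031
  p = 8/98 = 0.081633; p^2 = 0.081633^2 = 0.006664
sum(p^2) = 0.037589 + 0.010412 + 0.002603 + 0.023428 + 0.175031 + 0.006664 = 0.255727
D = 1 - 0.255727 = 0.744273 ≈ 0.7443

0.7443


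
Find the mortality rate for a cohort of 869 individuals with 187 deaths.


Mortality rate = 187 / 869 = 0.215190 ≈ 0.2152

0.2152


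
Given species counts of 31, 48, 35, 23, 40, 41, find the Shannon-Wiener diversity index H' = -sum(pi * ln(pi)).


Total N = 31 + 48 + 35 + 23 + 40 + 41 = 218
Per-species terms:
  p = 31/218 = 0.142202; ln(p) = -1.950507; p*ln(p) = 0.142202 * (-1.950507) = -0.277366
  p = 48/218 = 0.220183; ln(p) = -1.513296; p*ln(p) = 0.220183 * (-1.513296) = -0.333202
  p = 35/218 = 0.160550; ln(p) = -1.829150; p*ln(p) = 0.160550 * (-1.829150) = -0.293670
  p = 23/218 = 0.105505; ln(p) = -2.248997; p*ln(p) = 0.105505 * (-2.248997) = -0.237280
  p = 40/218 = 0.183486; ln(p) = -1.695617; p*ln(p) = 0.183486 * (-1.695617) = -0.311122
  p = 41/218 = 0.188073; ln(p) = -1.670925; p*ln(p) = 0.188073 * (-1.670925) = -0.314256
sum(p*ln(p)) = (-0.277366) + (-0.333202) + (-0.293670) + (-0.237280) + (-0.311122) + (-0.314256) = -1.766896
H' = -(-1.766896) = 1.766896 ≈ 1.7669

1.7669


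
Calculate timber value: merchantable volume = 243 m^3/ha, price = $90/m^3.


Value = 243 * 90 = $21870/ha

$21870/ha


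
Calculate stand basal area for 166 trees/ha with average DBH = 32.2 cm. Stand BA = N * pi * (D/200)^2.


(D/200)^2 = (32.2/200)^2 = 0.161^2 = 0.025921
Individual BA = 3.141593 * 0.025921 = 0.0814332 m^2
Stand BA = 166 * 0.0814332 = 13.5179 ≈ 13.52 m^2/ha

13.52 m^2/ha


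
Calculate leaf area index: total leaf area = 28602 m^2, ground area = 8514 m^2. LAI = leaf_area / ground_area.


LAI = 28602 / 8514 = 3.3594 ≈ 3.36

3.36


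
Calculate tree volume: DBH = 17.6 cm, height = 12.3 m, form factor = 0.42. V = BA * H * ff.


(D/200)^2 = (17.6/200)^2 = 0.088^2 = 0.007744
BA = 3.141593 * 0.007744 = 0.0243285 m^2
V = 0.0243285 * 12.3 * 0.42 = 0.125681 ≈ 0.126 m^3

0.126 m^3


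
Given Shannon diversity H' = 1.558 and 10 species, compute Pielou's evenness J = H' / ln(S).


ln(10) = 2.30259
J = H' / ln(S) = 1.558 / 2.30259 = 0.676629 ≈ 0.6766

0.6766


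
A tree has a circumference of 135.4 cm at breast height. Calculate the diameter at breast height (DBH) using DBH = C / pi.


DBH = C / pi = 135.4 / 3.141593 = 43.0992 ≈ 43.10 cm

43.10 cm


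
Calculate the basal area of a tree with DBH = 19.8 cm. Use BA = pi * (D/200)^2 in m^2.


D/200 = 19.8/200 = 0.099 m
(D/200)^2 = 0.099^2 = 0.009801
BA = 3.141593 * 0.009801 = 0.0307908 ≈ 0.0308 m^2

0.0308 m^2


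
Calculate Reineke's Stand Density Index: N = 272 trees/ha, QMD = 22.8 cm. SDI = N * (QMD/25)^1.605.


QMD/25 = 22.8/25 = 0.912
(0.912)^1.605 = exp(1.605 * ln(0.912)) = exp(1.605 * (-0.0921153)) = exp(-0.147845) = 0.862565
SDI = 272 * 0.862565 = 234.618 ≈ 235

235


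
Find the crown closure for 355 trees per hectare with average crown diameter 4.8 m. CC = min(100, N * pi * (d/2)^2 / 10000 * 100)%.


(d/2)^2 = (4.8/2)^2 = 2.4^2 = 5.76
Crown area = 3.141593 * 5.76 = 18.0956 m^2
N * area / 10000 * 100 = 355 * 18.0956 / 10000 * 100 = 64.2394
CC = min(100, 64.2394) = 64.2394 ≈ 64.2%

64.2%


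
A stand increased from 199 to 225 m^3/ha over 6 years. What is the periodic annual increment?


PAI = (V2 - V1) / period = (225 - 199) / 6 = 26 / 6 = 4.3333 ≈ 4.33 m^3/ha/yr

4.33 m^3/ha/yr


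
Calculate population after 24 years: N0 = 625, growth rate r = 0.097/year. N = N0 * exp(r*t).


r*t = 0.097 * 24 = 2.328
exp(2.328) = 10.2574
N = 625 * 10.2574 = 6410.88 ≈ 6411

6411


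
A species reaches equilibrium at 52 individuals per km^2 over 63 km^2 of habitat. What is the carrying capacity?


K = 52 * 63 = 3276 individuals

3276 individuals


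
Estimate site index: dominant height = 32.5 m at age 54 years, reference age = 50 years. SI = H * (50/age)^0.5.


50/54 = 0.925926
(0.925926)^0.5 = 0.962250
SI = 32.5 * 0.962250 = 31.2731 ≈ 31.3 m

31.3 m


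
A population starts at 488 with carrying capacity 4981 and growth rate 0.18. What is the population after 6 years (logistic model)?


(K - N0)/N0 = (4981 - 488)/488 = 4493/488 = 9.20697
r*t = 0.18 * 6 = 1.08; exp(-1.08) = 0.339596
9.20697 * 0.339596 = 3.12665
1 + 3.12665 = 4.12665
N = 4981 / 4.12665 = 1207.03 ≈ 1207

1207


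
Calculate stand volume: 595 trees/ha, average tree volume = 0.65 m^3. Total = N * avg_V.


V_stand = 595 * 0.65 = 386.75 ≈ 386.8 m^3/ha

386.8 m^3/ha


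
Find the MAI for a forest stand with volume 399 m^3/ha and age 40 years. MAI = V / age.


MAI = 399 / 40 = 9.9750 ≈ 9.98 m^3/ha/yr

9.98 m^3/ha/yr


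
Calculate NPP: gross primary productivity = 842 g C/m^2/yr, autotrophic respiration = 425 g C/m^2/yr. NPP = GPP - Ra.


NPP = GPP - Ra = 842 - 425 = 417 g C/m^2/yr

417 g C/m^2/yr


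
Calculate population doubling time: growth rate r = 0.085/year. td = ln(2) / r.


td = ln(2) / 0.085 = 0.693147 / 0.085 = 8.15467 ≈ 8.2 years

8.2 years


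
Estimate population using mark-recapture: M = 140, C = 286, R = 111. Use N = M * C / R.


N = M * C / R = 140 * 286 / 111 = 40040 / 111 = 360.72 ≈ 361

361 individuals


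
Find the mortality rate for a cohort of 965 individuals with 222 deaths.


Mortality rate = 222 / 965 = 0.230052 ≈ 0.2301

0.2301


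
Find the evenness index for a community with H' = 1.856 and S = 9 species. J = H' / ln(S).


ln(9) = 2.19722
J = H' / ln(S) = 1.856 / 2.19722 = 0.844704 ≈ 0.8447

0.8447


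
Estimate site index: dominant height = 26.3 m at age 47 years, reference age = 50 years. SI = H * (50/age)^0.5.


50/47 = 1.06383
(1.06383)^0.5 = 1.03142
SI = 26.3 * 1.03142 = 27.1263 ≈ 27.1 m

27.1 m


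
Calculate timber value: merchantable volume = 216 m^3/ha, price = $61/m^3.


Value = 216 * 61 = $13176/ha

$13176/ha


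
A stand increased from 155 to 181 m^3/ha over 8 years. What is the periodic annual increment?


PAI = (V2 - V1) / period = (181 - 155) / 8 = 26 / 8 = 3.25 m^3/ha/yr

3.25 m^3/ha/yr


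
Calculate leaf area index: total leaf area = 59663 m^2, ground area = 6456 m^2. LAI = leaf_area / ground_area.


LAI = 59663 / 6456 = 9.2415 ≈ 9.24

9.24


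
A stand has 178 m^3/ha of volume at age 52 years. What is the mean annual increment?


MAI = 178 / 52 = 3.4231 ≈ 3.42 m^3/ha/yr

3.42 m^3/ha/yr


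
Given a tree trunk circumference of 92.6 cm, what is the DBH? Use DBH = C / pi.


DBH = C / pi = 92.6 / 3.141593 = 29.4755 ≈ 29.48 cm

29.48 cm


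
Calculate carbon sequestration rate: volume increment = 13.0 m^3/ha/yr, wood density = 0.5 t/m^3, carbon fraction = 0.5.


C = 13.0 * 0.5 * 0.5 = 3.25 t C/ha/yr

3.25 t C/ha/yr


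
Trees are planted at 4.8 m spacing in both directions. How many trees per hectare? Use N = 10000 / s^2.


N = 10000 / 4.8^2 = 10000 / 23.04 = 434.028 ≈ 434 trees/ha

434 trees/ha


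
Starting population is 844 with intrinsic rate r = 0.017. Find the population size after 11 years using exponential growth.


r*t = 0.017 * 11 = 0.187
exp(0.187) = 1.20563
N = 844 * 1.20563 = 1017.55 ≈ 1018

1018


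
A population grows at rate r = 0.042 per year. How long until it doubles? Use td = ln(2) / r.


td = ln(2) / 0.042 = 0.693147 / 0.042 = 16.5035 ≈ 16.5 years

16.5 years


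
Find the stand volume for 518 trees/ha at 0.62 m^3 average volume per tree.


V_stand = 518 * 0.62 = 321.16 ≈ 321.2 m^3/ha

321.2 m^3/ha


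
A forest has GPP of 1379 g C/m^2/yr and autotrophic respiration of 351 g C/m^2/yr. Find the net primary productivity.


NPP = GPP - Ra = 1379 - 351 = 1028 g C/m^2/yr

1028 g C/m^2/yr


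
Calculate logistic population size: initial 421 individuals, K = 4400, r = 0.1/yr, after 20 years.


(K - N0)/N0 = (4400 - 421)/421 = 3979/421 = 9.45131
r*t = 0.1 * 20 = 2; exp(-2) = 0.135335
9.45131 * 0.135335 = 1.27909
1 + 1.27909 = 2.27909
N = 4400 / 2.27909 = 1930.60 ≈ 1931

1931


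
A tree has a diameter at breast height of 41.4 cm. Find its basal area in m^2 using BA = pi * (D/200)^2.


D/200 = 41.4/200 = 0.207 m
(D/200)^2 = 0.207^2 = 0.042849
BA = 3.141593 * 0.042849 = 0.134614 ≈ 0.1346 m^2

0.1346 m^2


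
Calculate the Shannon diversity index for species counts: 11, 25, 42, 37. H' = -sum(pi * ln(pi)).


Total N = 11 + 25 + 42 + 37 = 115
Per-species terms:
  p = 11/115 = 0.095652; ln(p) = -2.347039; p*ln(p) = 0.095652 * (-2.347039) = -0.224499
  p = 25/115 = 0.217391; ln(p) = -1.526058; p*ln(p) = 0.217391 * (-1.526058) = -0.331751
  p = 42/115 = 0.365217; ln(p) = -1.007264; p*ln(p) = 0.365217 * (-1.007264) = -0.367870
  p = 37/115 = 0.321739; ln(p) = -1.134015; p*ln(p) = 0.321739 * (-1.134015) = -0.364857
sum(p*ln(p)) = (-0.224499) + (-0.331751) + (-0.367870) + (-0.364857) = -1.288977
H' = -(-1.288977) = 1.288977 ≈ 1.2890

1.2890


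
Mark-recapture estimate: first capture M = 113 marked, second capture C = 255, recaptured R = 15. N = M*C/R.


N = M * C / R = 113 * 255 / 15 = 28815 / 15 = 1921

1921 individuals


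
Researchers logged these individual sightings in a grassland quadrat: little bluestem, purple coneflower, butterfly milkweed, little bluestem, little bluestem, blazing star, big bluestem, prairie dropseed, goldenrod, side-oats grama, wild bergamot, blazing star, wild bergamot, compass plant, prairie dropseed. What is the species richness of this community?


Total individuals logged = 15
Distinct species (count of individuals): little bluestem (3), purple coneflower (1), butterfly milkweed (1), blazing star (2), big bluestem (1), prairie dropseed (2), goldenrod (1), side-oats grama (1), wild bergamot (2), compass plant (1)
Species richness = number of distinct species = 10

10


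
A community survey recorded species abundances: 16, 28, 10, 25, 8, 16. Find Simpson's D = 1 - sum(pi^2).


Total N = 16 + 28 + 10 + 25 + 8 + 16 = 103
Per-species terms:
  p = 16/103 = 0.155340; p^2 = 0.155340^2 = 0.024131
  p = 28/103 = 0.271845; p^2 = 0.271845^2 = 0.073900
  p = 10/103 = 0.097087; p^2 = 0.097087^2 = 0.009426
  p = 25/103 = 0.242718; p^2 = 0.242718^2 = 0.058912
  p = 8/103 = 0.077670; p^2 = 0.077670^2 = 0.006033
  p = 16/103 = 0.155340; p^2 = 0.155340^2 = 0.024131
sum(p^2) = 0.024131 + 0.073900 + 0.009426 + 0.058912 + 0.006033 + 0.024131 = 0.196533
D = 1 - 0.196533 = 0.803467 ≈ 0.8035

0.8035


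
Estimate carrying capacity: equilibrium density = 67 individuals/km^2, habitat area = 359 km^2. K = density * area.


K = 67 * 359 = 24053 individuals

24053 individuals


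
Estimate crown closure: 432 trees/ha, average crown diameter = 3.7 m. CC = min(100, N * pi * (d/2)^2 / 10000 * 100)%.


(d/2)^2 = (3.7/2)^2 = 1.85^2 = 3.4225
Crown area = 3.141593 * 3.4225 = 10.7521 m^2
N * area / 10000 * 100 = 432 * 10.7521 / 10000 * 100 = 46.4491
CC = min(100, 46.4491) = 46.4491 ≈ 46.4%

46.4%


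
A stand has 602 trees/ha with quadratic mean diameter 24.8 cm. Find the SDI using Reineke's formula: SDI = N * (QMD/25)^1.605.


QMD/25 = 24.8/25 = 0.992
(0.992)^1.605 = exp(1.605 * ln(0.992)) = exp(1.605 * (-0.00803217)) = exp(-0.0128916) = 0.987191
SDI = 602 * 0.987191 = 594.289 ≈ 594

594


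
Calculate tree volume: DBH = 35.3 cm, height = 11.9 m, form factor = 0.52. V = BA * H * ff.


(D/200)^2 = (35.3/200)^2 = 0.1765^2 = 0.03115225
BA = 3.141593 * 0.03115225 = 0.0978677 m^2
V = 0.0978677 * 11.9 * 0.52 = 0.605605 ≈ 0.606 m^3

0.606 m^3


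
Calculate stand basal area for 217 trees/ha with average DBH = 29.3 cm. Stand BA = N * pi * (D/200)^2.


(D/200)^2 = (29.3/200)^2 = 0.1465^2 = 0.02146225
Individual BA = 3.141593 * 0.02146225 = 0.0674257 m^2
Stand BA = 217 * 0.0674257 = 14.6314 ≈ 14.63 m^2/ha

14.63 m^2/ha


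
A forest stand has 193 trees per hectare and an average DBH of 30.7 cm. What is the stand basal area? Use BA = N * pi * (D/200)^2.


(D/200)^2 = (30.7/200)^2 = 0.1535^2 = 0.02356225
Individual BA = 3.141593 * 0.02356225 = 0.0740230 m^2
Stand BA = 193 * 0.0740230 = 14.2864 ≈ 14.29 m^2/ha

14.29 m^2/ha


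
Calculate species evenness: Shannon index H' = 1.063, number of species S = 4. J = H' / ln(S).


ln(4) = 1.38629
J = H' / ln(S) = 1.063 / 1.38629 = 0.766795 ≈ 0.7668

0.7668


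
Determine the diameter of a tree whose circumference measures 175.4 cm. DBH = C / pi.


DBH = C / pi = 175.4 / 3.141593 = 55.8315 ≈ 55.83 cm

55.83 cm


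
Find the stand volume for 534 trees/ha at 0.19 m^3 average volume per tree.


V_stand = 534 * 0.19 = 101.46 ≈ 101.5 m^3/ha

101.5 m^3/ha


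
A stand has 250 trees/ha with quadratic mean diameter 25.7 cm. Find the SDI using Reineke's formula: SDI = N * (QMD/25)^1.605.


QMD/25 = 25.7/25 = 1.028
(1.028)^1.605 = exp(1.605 * ln(1.028)) = exp(1.605 * 0.0276152) = exp(0.0443224) = 1.04532
SDI = 250 * 1.04532 = 261.330 ≈ 261

261


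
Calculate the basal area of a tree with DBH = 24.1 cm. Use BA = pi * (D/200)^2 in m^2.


D/200 = 24.1/200 = 0.1205 m
(D/200)^2 = 0.1205^2 = 0.01452025
BA = 3.141593 * 0.01452025 = 0.0456167 ≈ 0.0456 m^2

0.0456 m^2


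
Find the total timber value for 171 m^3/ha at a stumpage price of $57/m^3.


Value = 171 * 57 = $9747/ha

$9747/ha


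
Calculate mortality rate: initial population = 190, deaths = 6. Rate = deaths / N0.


Mortality rate = 6 / 190 = 0.031579 ≈ 0.0316

0.0316


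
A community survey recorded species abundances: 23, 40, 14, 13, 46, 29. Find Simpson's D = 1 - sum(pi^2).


Total N = 23 + 40 + 14 + 13 + 46 + 29 = 165
Per-species terms:
  p = 23/165 = 0.139394; p^2 = 0.139394^2 = 0.019431
  p = 40/165 = 0.242424; p^2 = 0.242424^2 = 0.058769
  p = 14/165 = 0.084848; p^2 = 0.084848^2 = 0.007199
  p = 13/165 = 0.078788; p^2 = 0.078788^2 = 0.006208
  p = 46/165 = 0.278788; p^2 = 0.278788^2 = 0.077723
  p = 29/165 = 0.175758; p^2 = 0.175758^2 = 0.030891
sum(p^2) = 0.019431 + 0.058769 + 0.007199 + 0.006208 + 0.077723 + 0.030891 = 0.200221
D = 1 - 0.200221 = 0.799779 ≈ 0.7998

0.7998


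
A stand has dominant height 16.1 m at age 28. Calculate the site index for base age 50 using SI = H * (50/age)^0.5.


50/28 = 1.78571
(1.78571)^0.5 = 1.33630
SI = 16.1 * 1.33630 = 21.5144 ≈ 21.5 m

21.5 m


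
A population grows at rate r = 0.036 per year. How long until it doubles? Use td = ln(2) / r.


td = ln(2) / 0.036 = 0.693147 / 0.036 = 19.2541 ≈ 19.3 years

19.3 years


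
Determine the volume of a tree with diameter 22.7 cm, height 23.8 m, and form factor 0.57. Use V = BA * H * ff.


(D/200)^2 = (22.7/200)^2 = 0.1135^2 = 0.01288225
BA = 3.141593 * 0.01288225 = 0.0404708 m^2
V = 0.0404708 * 23.8 * 0.57 = 0.549027 ≈ 0.549 m^3

0.549 m^3


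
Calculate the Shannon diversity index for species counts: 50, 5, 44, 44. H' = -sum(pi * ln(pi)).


Total N = 50 + 5 + 44 + 44 = 143
Per-species terms:
  p = 50/143 = 0.349650; ln(p) = -1.050823; p*ln(p) = 0.349650 * (-1.050823) = -0.367420
  p = 5/143 = 0.034965; ln(p) = -3.353408; p*ln(p) = 0.034965 * (-3.353408) = -0.117252
  p = 44/143 = 0.307692; ln(p) = -1.178656; p*ln(p) = 0.307692 * (-1.178656) = -0.362663
  p = 44/143 = 0.307692; ln(p) = -1.178656; p*ln(p) = 0.307692 * (-1.178656) = -0.362663
sum(p*ln(p)) = (-0.367420) + (-0.117252) + (-0.362663) + (-0.362663) = -1.209998
H' = -(-1.209998) = 1.209998 ≈ 1.2100

1.2100


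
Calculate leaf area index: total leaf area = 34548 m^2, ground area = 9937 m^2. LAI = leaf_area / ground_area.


LAI = 34548 / 9937 = 3.4767 ≈ 3.48

3.48


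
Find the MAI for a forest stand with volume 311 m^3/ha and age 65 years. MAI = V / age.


MAI = 311 / 65 = 4.7846 ≈ 4.78 m^3/ha/yr

4.78 m^3/ha/yr


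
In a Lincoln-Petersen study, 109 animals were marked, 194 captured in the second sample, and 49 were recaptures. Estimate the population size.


N = M * C / R = 109 * 194 / 49 = 21146 / 49 = 431.55 ≈ 432

432 individuals


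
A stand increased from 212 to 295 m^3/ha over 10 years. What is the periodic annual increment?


PAI = (V2 - V1) / period = (295 - 212) / 10 = 83 / 10 = 8.30 m^3/ha/yr

8.30 m^3/ha/yr


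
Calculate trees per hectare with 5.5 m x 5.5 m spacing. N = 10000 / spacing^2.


N = 10000 / 5.5^2 = 10000 / 30.25 = 330.579 ≈ 331 trees/ha

331 trees/ha


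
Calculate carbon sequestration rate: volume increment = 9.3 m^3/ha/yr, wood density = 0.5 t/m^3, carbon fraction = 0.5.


C = 9.3 * 0.5 * 0.5 = 2.325 ≈ 2.33 t C/ha/yr

2.33 t C/ha/yr


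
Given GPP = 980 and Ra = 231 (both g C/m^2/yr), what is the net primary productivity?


NPP = GPP - Ra = 980 - 231 = 749 g C/m^2/yr

749 g C/m^2/yr


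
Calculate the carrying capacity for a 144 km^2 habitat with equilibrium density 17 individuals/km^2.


K = 17 * 144 = 2448 individuals

2448 individuals


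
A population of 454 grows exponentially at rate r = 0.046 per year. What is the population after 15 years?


r*t = 0.046 * 15 = 0.69
exp(0.69) = 1.99372
N = 454 * 1.99372 = 905.149 ≈ 905

905


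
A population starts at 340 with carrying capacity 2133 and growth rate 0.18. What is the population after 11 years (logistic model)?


(K - N0)/N0 = (2133 - 340)/340 = 1793/340 = 5.27353
r*t = 0.18 * 11 = 1.98; exp(-1.98) = 0.138069
5.27353 * 0.138069 = 0.728111
1 + 0.728111 = 1.72811
N = 2133 / 1.72811 = 1234.30 ≈ 1234

1234


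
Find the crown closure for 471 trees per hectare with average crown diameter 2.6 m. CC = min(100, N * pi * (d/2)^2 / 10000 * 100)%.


(d/2)^2 = (2.6/2)^2 = 1.3^2 = 1.69
Crown area = 3.141593 * 1.69 = 5.30929 m^2
N * area / 10000 * 100 = 471 * 5.30929 / 10000 * 100 = 25.0068
CC = min(100, 25.0068) = 25.0068 ≈ 25.0%

25.0%


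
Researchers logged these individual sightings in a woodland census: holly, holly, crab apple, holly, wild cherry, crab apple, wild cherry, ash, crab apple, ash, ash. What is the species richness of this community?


Total individuals logged = 11
Distinct species (count of individuals): holly (3), crab apple (3), wild cherry (2), ash (3)
Species richness = number of distinct species = 4

4


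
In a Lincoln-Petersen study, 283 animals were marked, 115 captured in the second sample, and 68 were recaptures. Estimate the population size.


N = M * C / R = 283 * 115 / 68 = 32545 / 68 = 478.60 ≈ 479

479 individuals


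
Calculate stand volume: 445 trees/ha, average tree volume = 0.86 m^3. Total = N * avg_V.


V_stand = 445 * 0.86 = 382.7 m^3/ha

382.7 m^3/ha


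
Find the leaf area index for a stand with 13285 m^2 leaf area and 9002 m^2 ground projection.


LAI = 13285 / 9002 = 1.4758 ≈ 1.48

1.48


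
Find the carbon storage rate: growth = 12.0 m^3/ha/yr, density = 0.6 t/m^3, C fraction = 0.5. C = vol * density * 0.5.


C = 12.0 * 0.6 * 0.5 = 3.60 t C/ha/yr

3.60 t C/ha/yr


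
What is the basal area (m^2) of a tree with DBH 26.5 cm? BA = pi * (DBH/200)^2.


D/200 = 26.5/200 = 0.1325 m
(D/200)^2 = 0.1325^2 = 0.01755625
BA = 3.141593 * 0.01755625 = 0.0551546 ≈ 0.0552 m^2

0.0552 m^2


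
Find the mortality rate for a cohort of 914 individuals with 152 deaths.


Mortality rate = 152 / 914 = 0.166302 ≈ 0.1663

0.1663


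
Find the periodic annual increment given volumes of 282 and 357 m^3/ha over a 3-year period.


PAI = (V2 - V1) / period = (357 - 282) / 3 = 75 / 3 = 25.00 m^3/ha/yr

25.00 m^3/ha/yr


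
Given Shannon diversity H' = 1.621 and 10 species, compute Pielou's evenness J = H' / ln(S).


ln(10) = 2.30259
J = H' / ln(S) = 1.621 / 2.30259 = 0.703990 ≈ 0.7040

0.7040


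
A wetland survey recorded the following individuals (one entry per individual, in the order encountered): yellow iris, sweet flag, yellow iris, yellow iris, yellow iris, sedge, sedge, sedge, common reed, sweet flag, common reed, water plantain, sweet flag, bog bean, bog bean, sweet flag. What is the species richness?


Total individuals logged = 16
Distinct species (count of individuals): yellow iris (4), sweet flag (4), sedge (3), common reed (2), water plantain (1), bog bean (2)
Species richness = number of distinct species = 6

6


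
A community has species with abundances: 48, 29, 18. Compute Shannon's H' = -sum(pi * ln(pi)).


Total N = 48 + 29 + 18 = 95
Per-species terms:
  p = 48/95 = 0.505263; ln(p) = -0.682676; p*ln(p) = 0.505263 * (-0.682676) = -0.344931
  p = 29/95 = 0.305263; ln(p) = -1.186582; p*ln(p) = 0.305263 * (-1.186582) = -0.362220
  p = 18/95 = 0.189474; ln(p) = -1.663503; p*ln(p) = 0.189474 * (-1.663503) = -0.315191
sum(p*ln(p)) = (-0.344931) + (-0.362220) + (-0.315191) = -1.022342
H' = -(-1.022342) = 1.022342 ≈ 1.0223

1.0223


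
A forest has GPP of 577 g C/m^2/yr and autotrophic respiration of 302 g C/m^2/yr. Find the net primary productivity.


NPP = GPP - Ra = 577 - 302 = 275 g C/m^2/yr

275 g C/m^2/yr


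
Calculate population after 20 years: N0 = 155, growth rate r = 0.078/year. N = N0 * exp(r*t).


r*t = 0.078 * 20 = 1.56
exp(1.56) = 4.75882
N = 155 * 4.75882 = 737.617 ≈ 738

738


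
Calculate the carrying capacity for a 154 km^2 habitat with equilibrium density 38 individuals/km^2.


K = 38 * 154 = 5852 individuals

5852 individuals


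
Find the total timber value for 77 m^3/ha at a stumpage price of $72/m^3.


Value = 77 * 72 = $5544/ha

$5544/ha


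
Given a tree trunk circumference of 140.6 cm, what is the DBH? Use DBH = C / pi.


DBH = C / pi = 140.6 / 3.141593 = 44.7544 ≈ 44.75 cm

44.75 cm


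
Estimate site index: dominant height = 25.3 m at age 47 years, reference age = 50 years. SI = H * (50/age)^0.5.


50/47 = 1.06383
(1.06383)^0.5 = 1.03142
SI = 25.3 * 1.03142 = 26.0949 ≈ 26.1 m

26.1 m


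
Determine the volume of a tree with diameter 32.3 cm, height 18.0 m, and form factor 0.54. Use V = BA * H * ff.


(D/200)^2 = (32.3/200)^2 = 0.1615^2 = 0.02608225
BA = 3.141593 * 0.02608225 = 0.0819398 m^2
V = 0.0819398 * 18.0 * 0.54 = 0.796455 ≈ 0.796 m^3

0.796 m^3


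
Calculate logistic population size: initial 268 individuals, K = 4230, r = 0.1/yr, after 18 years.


(K - N0)/N0 = (4230 - 268)/268 = 3962/268 = 14.7836
r*t = 0.1 * 18 = 1.8; exp(-1.8) = 0.165299
14.7836 * 0.165299 = 2.44371
1 + 2.44371 = 3.44371
N = 4230 / 3.44371 = 1228.33 ≈ 1228

1228


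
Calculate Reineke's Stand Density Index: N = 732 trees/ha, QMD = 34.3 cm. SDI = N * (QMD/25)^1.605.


QMD/25 = 34.3/25 = 1.372
(1.372)^1.605 = exp(1.605 * ln(1.372)) = exp(1.605 * 0.316270) = exp(0.507613) = 1.66132
SDI = 732 * 1.66132 = 1216.09 ≈ 1216

1216


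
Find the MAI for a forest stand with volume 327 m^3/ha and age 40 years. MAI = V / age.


MAI = 327 / 40 = 8.1750 ≈ 8.18 m^3/ha/yr

8.18 m^3/ha/yr


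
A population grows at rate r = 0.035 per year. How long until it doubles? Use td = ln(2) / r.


td = ln(2) / 0.035 = 0.693147 / 0.035 = 19.8042 ≈ 19.8 years

19.8 years


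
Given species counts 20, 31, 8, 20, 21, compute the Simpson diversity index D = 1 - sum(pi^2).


Total N = 20 + 31 + 8 + 20 + 21 = 100
Per-species terms:
  p = 20/100 = 0.200000; p^2 = 0.200000^2 = 0.040000
  p = 31/100 = 0.310000; p^2 = 0.310000^2 = 0.096100
  p = 8/100 = 0.080000; p^2 = 0.080000^2 = 0.006400
  p = 20/100 = 0.200000; p^2 = 0.200000^2 = 0.040000
  p = 21/100 = 0.210000; p^2 = 0.210000^2 = 0.044100
sum(p^2) = 0.040000 + 0.096100 + 0.006400 + 0.040000 + 0.044100 = 0.226600
D = 1 - 0.226600 = 0.773400 ≈ 0.7734

0.7734


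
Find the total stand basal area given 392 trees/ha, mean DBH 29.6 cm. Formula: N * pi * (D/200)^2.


(D/200)^2 = (29.6/200)^2 = 0.148^2 = 0.021904
Individual BA = 3.141593 * 0.021904 = 0.0688135 m^2
Stand BA = 392 * 0.0688135 = 26.9749 ≈ 26.97 m^2/ha

26.97 m^2/ha


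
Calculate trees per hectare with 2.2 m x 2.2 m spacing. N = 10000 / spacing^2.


N = 10000 / 2.2^2 = 10000 / 4.84 = 2066.12 ≈ 2066 trees/ha

2066 trees/ha


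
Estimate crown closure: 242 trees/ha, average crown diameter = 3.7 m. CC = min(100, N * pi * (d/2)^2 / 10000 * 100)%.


(d/2)^2 = (3.7/2)^2 = 1.85^2 = 3.4225
Crown area = 3.141593 * 3.4225 = 10.7521 m^2
N * area / 10000 * 100 = 242 * 10.7521 / 10000 * 100 = 26.0201
CC = min(100, 26.0201) = 26.0201 ≈ 26.0%

26.0%


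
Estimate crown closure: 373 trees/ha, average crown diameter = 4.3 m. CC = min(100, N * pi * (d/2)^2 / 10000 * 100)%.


(d/2)^2 = (4.3/2)^2 = 2.15^2 = 4.6225
Crown area = 3.141593 * 4.6225 = 14.5220 m^2
N * area / 10000 * 100 = 373 * 14.5220 / 10000 * 100 = 54.1671
CC = min(100, 54.1671) = 54.1671 ≈ 54.2%

54.2%


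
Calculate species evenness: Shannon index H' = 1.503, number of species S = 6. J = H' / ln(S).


ln(6) = 1.79176
J = H' / ln(S) = 1.503 / 1.79176 = 0.838840 ≈ 0.8388

0.8388


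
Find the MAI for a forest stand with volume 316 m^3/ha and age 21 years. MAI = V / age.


MAI = 316 / 21 = 15.0476 ≈ 15.05 m^3/ha/yr

15.05 m^3/ha/yr


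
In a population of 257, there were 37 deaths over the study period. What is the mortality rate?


Mortality rate = 37 / 257 = 0.143969 ≈ 0.1440

0.1440


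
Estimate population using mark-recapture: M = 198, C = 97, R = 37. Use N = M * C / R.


N = M * C / R = 198 * 97 / 37 = 19206 / 37 = 519.08 ≈ 519

519 individuals


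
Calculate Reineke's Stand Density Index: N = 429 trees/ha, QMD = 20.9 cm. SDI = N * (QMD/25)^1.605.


QMD/25 = 20.9/25 = 0.836
(0.836)^1.605 = exp(1.605 * ln(0.836)) = exp(1.605 * (-0.179127)) = exp(-0.287499) = 0.750137
SDI = 429 * 0.750137 = 321.809 ≈ 322

322


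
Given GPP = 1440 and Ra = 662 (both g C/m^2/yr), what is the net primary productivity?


NPP = GPP - Ra = 1440 - 662 = 778 g C/m^2/yr

778 g C/m^2/yr


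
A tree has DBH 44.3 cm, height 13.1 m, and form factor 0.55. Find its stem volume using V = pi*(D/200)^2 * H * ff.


(D/200)^2 = (44.3/200)^2 = 0.2215^2 = 0.04906225
BA = 3.141593 * 0.04906225 = 0.154134 m^2
V = 0.154134 * 13.1 * 0.55 = 1.11054 ≈ 1.111 m^3

1.111 m^3


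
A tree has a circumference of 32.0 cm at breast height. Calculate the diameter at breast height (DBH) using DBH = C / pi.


DBH = C / pi = 32.0 / 3.141593 = 10.1859 ≈ 10.19 cm

10.19 cm


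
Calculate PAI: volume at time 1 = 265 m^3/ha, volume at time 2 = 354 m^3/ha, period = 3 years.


PAI = (V2 - V1) / period = (354 - 265) / 3 = 89 / 3 = 29.6667 ≈ 29.67 m^3/ha/yr

29.67 m^3/ha/yr


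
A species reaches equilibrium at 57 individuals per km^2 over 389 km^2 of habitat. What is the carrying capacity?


K = 57 * 389 = 22173 individuals

22173 individuals


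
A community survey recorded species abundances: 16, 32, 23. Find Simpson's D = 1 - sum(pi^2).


Total N = 16 + 32 + 23 = 71
Per-species terms:
  p = 16/71 = 0.225352; p^2 = 0.225352^2 = 0.050784
  p = 32/71 = 0.450704; p^2 = 0.450704^2 = 0.203134
  p = 23/71 = 0.323944; p^2 = 0.323944^2 = 0.104940
sum(p^2) = 0.050784 + 0.203134 + 0.104940 = 0.358858
D = 1 - 0.358858 = 0.641142 ≈ 0.6411

0.6411


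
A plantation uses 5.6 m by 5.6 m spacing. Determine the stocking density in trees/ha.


N = 10000 / 5.6^2 = 10000 / 31.36 = 318.878 ≈ 319 trees/ha

319 trees/ha


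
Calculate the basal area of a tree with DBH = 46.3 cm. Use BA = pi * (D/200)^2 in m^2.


D/200 = 46.3/200 = 0.2315 m
(D/200)^2 = 0.2315^2 = 0.05359225
BA = 3.141593 * 0.05359225 = 0.168365 ≈ 0.1684 m^2

0.1684 m^2


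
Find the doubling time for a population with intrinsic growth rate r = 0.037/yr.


td = ln(2) / 0.037 = 0.693147 / 0.037 = 18.7337 ≈ 18.7 years

18.7 years


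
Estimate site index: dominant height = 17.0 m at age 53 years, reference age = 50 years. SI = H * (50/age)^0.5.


50/53 = 0.943396
(0.943396)^0.5 = 0.971286
SI = 17.0 * 0.971286 = 16.5119 ≈ 16.5 m

16.5 m


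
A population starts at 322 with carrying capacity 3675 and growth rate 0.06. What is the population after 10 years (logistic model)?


(K - N0)/N0 = (3675 - 322)/322 = 3353/322 = 10.4130
r*t = 0.06 * 10 = 0.6; exp(-0.6) = 0.548812
10.4130 * 0.548812 = 5.71478
1 + 5.71478 = 6.71478
N = 3675 / 6.71478 = 547.300 ≈ 547

547


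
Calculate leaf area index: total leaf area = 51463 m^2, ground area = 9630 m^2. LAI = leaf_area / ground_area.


LAI = 51463 / 9630 = 5.3440 ≈ 5.34

5.34


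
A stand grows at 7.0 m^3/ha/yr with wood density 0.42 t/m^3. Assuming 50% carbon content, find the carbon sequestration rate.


C = 7.0 * 0.42 * 0.5 = 1.47 t C/ha/yr

1.47 t C/ha/yr


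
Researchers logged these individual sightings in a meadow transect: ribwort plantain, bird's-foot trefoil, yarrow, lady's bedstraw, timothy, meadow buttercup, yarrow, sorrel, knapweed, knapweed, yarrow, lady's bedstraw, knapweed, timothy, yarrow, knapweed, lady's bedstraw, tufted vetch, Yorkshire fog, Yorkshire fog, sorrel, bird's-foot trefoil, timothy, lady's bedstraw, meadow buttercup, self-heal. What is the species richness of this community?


Total individuals logged = 26
Distinct species (count of individuals): ribwort plantain (1), bird's-foot trefoil (2), yarrow (4), lady's bedstraw (4), timothy (3), meadow buttercup (2), sorrel (2), knapweed (4), tufted vetch (1), Yorkshire fog (2), self-heal (1)
Species richness = number of distinct species = 11

11


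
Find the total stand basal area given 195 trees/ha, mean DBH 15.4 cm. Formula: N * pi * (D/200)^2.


(D/200)^2 = (15.4/200)^2 = 0.077^2 = 0.005929
Individual BA = 3.141593 * 0.005929 = 0.0186265 m^2
Stand BA = 195 * 0.0186265 = 3.63217 ≈ 3.63 m^2/ha

3.63 m^2/ha


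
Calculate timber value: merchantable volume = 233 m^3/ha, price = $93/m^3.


Value = 233 * 93 = $21669/ha

$21669/ha


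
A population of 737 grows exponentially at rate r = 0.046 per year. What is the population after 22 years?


r*t = 0.046 * 22 = 1.012
exp(1.012) = 2.75110
N = 737 * 2.75110 = 2027.56 ≈ 2028

2028


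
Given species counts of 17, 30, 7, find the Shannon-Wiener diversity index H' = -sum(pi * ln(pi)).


Total N = 17 + 30 + 7 = 54
Per-species terms:
  p = 17/54 = 0.314815; ln(p) = -1.155770; p*ln(p) = 0.314815 * (-1.155770) = -0.363854
  p = 30/54 = 0.555556; ln(p) = -0.587786; p*ln(p) = 0.555556 * (-0.587786) = -0.326548
  p = 7/54 = 0.129630; ln(p) = -2.043071; p*ln(p) = 0.129630 * (-2.043071) = -0.264843
sum(p*ln(p)) = (-0.363854) + (-0.326548) + (-0.264843) = -0.955245
H' = -(-0.955245) = 0.955245 ≈ 0.9552

0.9552


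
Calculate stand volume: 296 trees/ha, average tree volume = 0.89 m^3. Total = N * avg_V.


V_stand = 296 * 0.89 = 263.44 ≈ 263.4 m^3/ha

263.4 m^3/ha


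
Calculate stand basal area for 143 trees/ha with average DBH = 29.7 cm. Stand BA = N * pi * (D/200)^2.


(D/200)^2 = (29.7/200)^2 = 0.1485^2 = 0.02205225
Individual BA = 3.141593 * 0.02205225 = 0.0692792 m^2
Stand BA = 143 * 0.0692792 = 9.90693 ≈ 9.91 m^2/ha

9.91 m^2/ha


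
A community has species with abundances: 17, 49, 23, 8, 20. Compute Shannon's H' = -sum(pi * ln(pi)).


Total N = 17 + 49 + 23 + 8 + 20 = 117
Per-species terms:
  p = 17/117 = 0.145299; ln(p) = -1.928962; p*ln(p) = 0.145299 * (-1.928962) = -0.280276
  p = 49/117 = 0.418803; ln(p) = -0.870355; p*ln(p) = 0.418803 * (-0.870355) = -0.364507
  p = 23/117 = 0.196581; ln(p) = -1.626681; p*ln(p) = 0.196581 * (-1.626681) = -0.319775
  p = 8/117 = 0.068376; ln(p) = -2.682733; p*ln(p) = 0.068376 * (-2.682733) = -0.183435
  p = 20/117 = 0.170940; ln(p) = -1.766443; p*ln(p) = 0.170940 * (-1.766443) = -0.301956
sum(p*ln(p)) = (-0.280276) + (-0.364507) + (-0.319775) + (-0.183435) + (-0.301956) = -1.449949
H' = -(-1.449949) = 1.449949 ≈ 1.4499

1.4499


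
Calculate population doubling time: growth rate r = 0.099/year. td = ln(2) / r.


td = ln(2) / 0.099 = 0.693147 / 0.099 = 7.00148 ≈ 7.0 years

7.0 years


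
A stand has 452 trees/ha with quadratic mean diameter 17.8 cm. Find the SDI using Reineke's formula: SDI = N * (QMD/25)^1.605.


QMD/25 = 17.8/25 = 0.712
(0.712)^1.605 = exp(1.605 * ln(0.712)) = exp(1.605 * (-0.339677)) = exp(-0.545182) = 0.579736
SDI = 452 * 0.579736 = 262.041 ≈ 262

262


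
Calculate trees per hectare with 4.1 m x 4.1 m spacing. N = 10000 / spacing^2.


N = 10000 / 4.1^2 = 10000 / 16.81 = 594.884 ≈ 595 trees/ha

595 trees/ha


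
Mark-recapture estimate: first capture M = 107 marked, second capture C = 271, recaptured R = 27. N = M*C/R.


N = M * C / R = 107 * 271 / 27 = 28997 / 27 = 1073.96 ≈ 1074

1074 individuals


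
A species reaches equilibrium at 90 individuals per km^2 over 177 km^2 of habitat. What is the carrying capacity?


K = 90 * 177 = 15930 individuals

15930 individuals


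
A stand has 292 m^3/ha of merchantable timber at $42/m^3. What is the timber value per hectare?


Value = 292 * 42 = $12264/ha

$12264/ha


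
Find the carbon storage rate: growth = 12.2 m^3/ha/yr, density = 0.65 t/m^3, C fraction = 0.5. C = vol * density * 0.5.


C = 12.2 * 0.65 * 0.5 = 3.965 ≈ 3.97 t C/ha/yr

3.97 t C/ha/yr


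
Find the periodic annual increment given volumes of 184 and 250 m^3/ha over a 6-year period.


PAI = (V2 - V1) / period = (250 - 184) / 6 = 66 / 6 = 11.00 m^3/ha/yr

11.00 m^3/ha/yr


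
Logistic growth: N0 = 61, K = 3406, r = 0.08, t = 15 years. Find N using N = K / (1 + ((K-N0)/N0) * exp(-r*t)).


(K - N0)/N0 = (3406 - 61)/61 = 3345/61 = 54.8361
r*t = 0.08 * 15 = 1.2; exp(-1.2) = 0.301194
54.8361 * 0.301194 = 16.5163
1 + 16.5163 = 17.5163
N = 3406 / 17.5163 = 194.447 ≈ 194

194


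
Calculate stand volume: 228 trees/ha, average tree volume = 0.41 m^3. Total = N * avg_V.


V_stand = 228 * 0.41 = 93.48 ≈ 93.5 m^3/ha

93.5 m^3/ha


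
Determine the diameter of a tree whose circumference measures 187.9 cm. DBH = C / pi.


DBH = C / pi = 187.9 / 3.141593 = 59.8104 ≈ 59.81 cm

59.81 cm


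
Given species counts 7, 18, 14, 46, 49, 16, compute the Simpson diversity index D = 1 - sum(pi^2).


Total N = 7 + 18 + 14 + 46 + 49 + 16 = 150
Per-species terms:
  p = 7/150 = 0.046667; p^2 = 0.046667^2 = 0.002178
  p = 18/150 = 0.120000; p^2 = 0.120000^2 = 0.014400
  p = 14/150 = 0.093333; p^2 = 0.093333^2 = 0.008711
  p = 46/150 = 0.306667; p^2 = 0.306667^2 = 0.094045
  p = 49/150 = 0.326667; p^2 = 0.326667^2 = 0.106711
  p = 16/150 = 0.106667; p^2 = 0.106667^2 = 0.011378
sum(p^2) = 0.002178 + 0.014400 + 0.008711 + 0.094045 + 0.106711 + 0.011378 = 0.237423
D = 1 - 0.237423 = 0.762577 ≈ 0.7626

0.7626


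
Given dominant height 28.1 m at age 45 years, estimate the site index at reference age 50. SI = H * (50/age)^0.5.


50/45 = 1.11111
(1.11111)^0.5 = 1.05409
SI = 28.1 * 1.05409 = 29.6199 ≈ 29.6 m

29.6 m


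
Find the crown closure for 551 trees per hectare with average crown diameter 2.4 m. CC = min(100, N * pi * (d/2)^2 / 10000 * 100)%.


(d/2)^2 = (2.4/2)^2 = 1.2^2 = 1.44
Crown area = 3.141593 * 1.44 = 4.52389 m^2
N * area / 10000 * 100 = 551 * 4.52389 / 10000 * 100 = 24.9266
CC = min(100, 24.9266) = 24.9266 ≈ 24.9%

24.9%


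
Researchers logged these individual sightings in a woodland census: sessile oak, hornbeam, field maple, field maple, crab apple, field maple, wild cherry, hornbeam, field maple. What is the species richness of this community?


Total individuals logged = 9
Distinct species (count of individuals): sessile oak (1), hornbeam (2), field maple (4), crab apple (1), wild cherry (1)
Species richness = number of distinct species = 5

5


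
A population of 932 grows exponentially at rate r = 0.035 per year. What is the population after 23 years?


r*t = 0.035 * 23 = 0.805
exp(0.805) = 2.23670
N = 932 * 2.23670 = 2084.60 ≈ 2085

2085


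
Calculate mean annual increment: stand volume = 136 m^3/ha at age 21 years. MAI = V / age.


MAI = 136 / 21 = 6.4762 ≈ 6.48 m^3/ha/yr

6.48 m^3/ha/yr


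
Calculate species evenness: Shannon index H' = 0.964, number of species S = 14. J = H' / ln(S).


ln(14) = 2.63906
J = H' / ln(S) = 0.964 / 2.63906 = 0.365282 ≈ 0.3653

0.3653


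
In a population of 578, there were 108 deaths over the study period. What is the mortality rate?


Mortality rate = 108 / 578 = 0.186851 ≈ 0.1869

0.1869


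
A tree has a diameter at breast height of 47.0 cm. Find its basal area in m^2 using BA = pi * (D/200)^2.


D/200 = 47.0/200 = 0.235 m
(D/200)^2 = 0.235^2 = 0.055225
BA = 3.141593 * 0.055225 = 0.173494 ≈ 0.1735 m^2

0.1735 m^2


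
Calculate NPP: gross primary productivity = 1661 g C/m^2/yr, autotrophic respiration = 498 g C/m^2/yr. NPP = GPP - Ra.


NPP = GPP - Ra = 1661 - 498 = 1163 g C/m^2/yr

1163 g C/m^2/yr


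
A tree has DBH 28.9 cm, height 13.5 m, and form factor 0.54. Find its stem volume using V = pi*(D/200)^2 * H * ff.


(D/200)^2 = (28.9/200)^2 = 0.1445^2 = 0.02088025
BA = 3.141593 * 0.02088025 = 0.0655972 m^2
V = 0.0655972 * 13.5 * 0.54 = 0.478204 ≈ 0.478 m^3

0.478 m^3


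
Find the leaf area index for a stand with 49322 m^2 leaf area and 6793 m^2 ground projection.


LAI = 49322 / 6793 = 7.2607 ≈ 7.26

7.26


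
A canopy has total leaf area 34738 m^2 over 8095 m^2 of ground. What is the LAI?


LAI = 34738 / 8095 = 4.2913 ≈ 4.29

4.29
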